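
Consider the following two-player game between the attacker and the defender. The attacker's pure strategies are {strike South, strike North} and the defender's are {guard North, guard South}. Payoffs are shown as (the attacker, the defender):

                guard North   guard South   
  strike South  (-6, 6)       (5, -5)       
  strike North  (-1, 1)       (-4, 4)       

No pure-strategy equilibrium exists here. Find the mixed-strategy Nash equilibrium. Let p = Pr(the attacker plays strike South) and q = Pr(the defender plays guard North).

Set the defender's expected payoff from guard North equal to that from guard South:
  the defender's payoff from guard North: p·6 + (1−p)·1 = 5p + 1
  the defender's payoff from guard South: p·(-5) + (1−p)·4 = -9p + 4
  5p + 1 = -9p + 4  ⇒  14p = 3  ⇒  p = 3/14.
For the attacker to be willing to mix, the attacker must be indifferent between strike South and strike North, which pins down the defender's mix.
  the attacker's expected payoff from strike South: q·(-6) + (1−q)·5 = -11q + 5
  the attacker's expected payoff from strike North: q·(-1) + (1−q)·(-4) = 3q - 4
  -11q + 5 = 3q - 4  ⇒  -14q = -9  ⇒  q = 9/14.

p = 3/14, q = 9/14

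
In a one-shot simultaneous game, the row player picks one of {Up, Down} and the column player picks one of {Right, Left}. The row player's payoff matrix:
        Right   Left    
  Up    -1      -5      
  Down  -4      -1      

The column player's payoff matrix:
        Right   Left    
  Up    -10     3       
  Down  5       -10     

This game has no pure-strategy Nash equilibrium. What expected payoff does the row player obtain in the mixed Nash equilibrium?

The column player's mix must leave the row player indifferent between Up and Down.
  the row player's payoff from Up: q·(-1) + (1−q)·(-5) = 4q - 5
  the row player's payoff from Down: q·(-4) + (1−q)·(-1) = -3q - 1
  4q - 5 = -3q - 1  ⇒  7q = 4  ⇒  q = 4/7.
At equilibrium the row player is indifferent across rows, so the row player's payoff equals the payoff from Up: (4/7)·(-1) + (3/7)·(-5) = -19/7.

-19/7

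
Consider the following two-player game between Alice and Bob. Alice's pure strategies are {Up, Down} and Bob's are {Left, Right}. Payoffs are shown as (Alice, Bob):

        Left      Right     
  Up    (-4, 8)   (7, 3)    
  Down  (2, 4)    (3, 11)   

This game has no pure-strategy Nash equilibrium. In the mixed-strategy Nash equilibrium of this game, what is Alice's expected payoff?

13/5

Bob's mix must leave Alice indifferent between Up and Down.
  Alice's payoff to Up: q·(-4) + (1−q)·7 = -11q + 7
  Alice's payoff to Down: q·2 + (1−q)·3 = -q + 3
  -11q + 7 = -q + 3  ⇒  -10q = -4  ⇒  q = 2/5.
At equilibrium Alice is indifferent across rows, so Alice's payoff equals the payoff from Up: (2/5)·(-4) + (3/5)·7 = 13/5.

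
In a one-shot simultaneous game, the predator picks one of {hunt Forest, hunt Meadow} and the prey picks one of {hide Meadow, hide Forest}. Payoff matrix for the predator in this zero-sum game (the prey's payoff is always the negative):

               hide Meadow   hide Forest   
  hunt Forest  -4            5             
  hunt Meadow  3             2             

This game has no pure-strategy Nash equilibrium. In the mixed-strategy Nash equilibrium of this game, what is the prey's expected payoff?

-23/10

In a mixed equilibrium the prey is indifferent between hide Meadow and hide Forest; this condition fixes p.
  the prey's payoff to hide Meadow: p·4 + (1−p)·(-3) = 7p - 3
  the prey's payoff to hide Forest: p·(-5) + (1−p)·(-2) = -3p - 2
  7p - 3 = -3p - 2  ⇒  10p = 1  ⇒  p = 1/10.
At equilibrium the prey is indifferent across columns, so the prey's payoff equals the payoff from hide Meadow: (1/10)·4 + (9/10)·(-3) = -23/10.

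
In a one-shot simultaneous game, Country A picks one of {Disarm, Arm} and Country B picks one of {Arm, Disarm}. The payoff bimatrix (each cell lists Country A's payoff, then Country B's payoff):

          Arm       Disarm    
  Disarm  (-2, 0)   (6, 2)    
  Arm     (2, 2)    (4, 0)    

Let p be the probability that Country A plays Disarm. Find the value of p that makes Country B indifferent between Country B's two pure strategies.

For Country B to be willing to mix, Country B must be indifferent between Arm and Disarm, which pins down Country A's mix.
  Country B's payoff from Arm: p·0 + (1−p)·2 = -2p + 2
  Country B's payoff from Disarm: p·2 + (1−p)·0 = 2p
  -2p + 2 = 2p  ⇒  -4p = -2  ⇒  p = 1/2.

p = 1/2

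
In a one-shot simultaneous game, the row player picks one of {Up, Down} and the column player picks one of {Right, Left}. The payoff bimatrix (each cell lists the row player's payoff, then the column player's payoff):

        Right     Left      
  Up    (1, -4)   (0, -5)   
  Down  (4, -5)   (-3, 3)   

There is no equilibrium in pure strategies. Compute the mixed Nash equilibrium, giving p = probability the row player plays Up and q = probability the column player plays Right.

p = 8/9, q = 1/2

For the column player to be willing to mix, the column player must be indifferent between Right and Left, which pins down the row player's mix.
  the column player's expected payoff from Right: p·(-4) + (1−p)·(-5) = p - 5
  the column player's expected payoff from Left: p·(-5) + (1−p)·3 = -8p + 3
  p - 5 = -8p + 3  ⇒  9p = 8  ⇒  p = 8/9.
The row player's indifference between Up and Down determines the column player's mixing probability q:
  the row player's payoff to Up: q·1 + (1−q)·0 = q
  the row player's payoff to Down: q·4 + (1−q)·(-3) = 7q - 3
  q = 7q - 3  ⇒  -6q = -3  ⇒  q = 1/2.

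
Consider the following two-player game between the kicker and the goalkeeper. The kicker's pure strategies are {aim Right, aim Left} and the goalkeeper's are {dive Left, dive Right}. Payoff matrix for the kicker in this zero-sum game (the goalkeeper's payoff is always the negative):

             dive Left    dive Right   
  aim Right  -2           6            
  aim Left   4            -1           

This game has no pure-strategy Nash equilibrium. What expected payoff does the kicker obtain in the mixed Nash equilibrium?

The goalkeeper's mix must leave the kicker indifferent between aim Right and aim Left.
  the kicker's payoff from aim Right: q·(-2) + (1−q)·6 = -8q + 6
  the kicker's payoff from aim Left: q·4 + (1−q)·(-1) = 5q - 1
  -8q + 6 = 5q - 1  ⇒  -13q = -7  ⇒  q = 7/13.
At equilibrium the kicker is indifferent across rows, so the kicker's payoff equals the payoff from aim Right: (7/13)·(-2) + (6/13)·6 = 22/13.

22/13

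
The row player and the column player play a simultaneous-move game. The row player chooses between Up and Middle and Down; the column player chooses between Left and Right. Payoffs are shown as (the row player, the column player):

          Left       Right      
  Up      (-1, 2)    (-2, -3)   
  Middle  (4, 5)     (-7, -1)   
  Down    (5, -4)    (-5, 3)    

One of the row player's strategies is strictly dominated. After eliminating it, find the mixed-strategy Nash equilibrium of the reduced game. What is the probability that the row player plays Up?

p = 7/12

The row player's strategy Middle is strictly dominated by Down: 5 > 4 and -5 > -7. Eliminate Middle.
For the column player to be willing to mix, the column player must be indifferent between Left and Right, which pins down the row player's mix.
  the column player's payoff from Left: p·2 + (1−p)·(-4) = 6p - 4
  the column player's payoff from Right: p·(-3) + (1−p)·3 = -6p + 3
  6p - 4 = -6p + 3  ⇒  12p = 7  ⇒  p = 7/12.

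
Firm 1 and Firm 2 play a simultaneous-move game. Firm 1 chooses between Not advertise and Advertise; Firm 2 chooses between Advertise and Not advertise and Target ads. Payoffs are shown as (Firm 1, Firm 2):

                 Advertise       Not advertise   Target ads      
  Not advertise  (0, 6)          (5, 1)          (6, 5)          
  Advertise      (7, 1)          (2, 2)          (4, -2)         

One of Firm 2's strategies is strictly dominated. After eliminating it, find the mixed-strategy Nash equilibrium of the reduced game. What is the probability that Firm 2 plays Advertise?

Firm 2's strategy Target ads is strictly dominated by Advertise: 6 > 5 and 1 > -2. Eliminate Target ads.
For Firm 1 to be willing to mix, Firm 1 must be indifferent between Not advertise and Advertise, which pins down Firm 2's mix.
  Firm 1's payoff from Not advertise: q·0 + (1−q)·5 = -5q + 5
  Firm 1's payoff from Advertise: q·7 + (1−q)·2 = 5q + 2
  -5q + 5 = 5q + 2  ⇒  -10q = -3  ⇒  q = 3/10.

q = 3/10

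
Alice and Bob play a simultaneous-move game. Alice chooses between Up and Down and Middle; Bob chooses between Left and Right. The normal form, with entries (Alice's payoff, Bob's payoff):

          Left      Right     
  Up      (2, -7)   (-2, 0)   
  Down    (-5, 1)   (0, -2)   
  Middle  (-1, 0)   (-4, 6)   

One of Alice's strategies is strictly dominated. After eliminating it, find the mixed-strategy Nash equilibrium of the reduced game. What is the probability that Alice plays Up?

p = 3/10

Alice's strategy Middle is strictly dominated by Up: 2 > -1 and -2 > -4. Eliminate Middle.
Bob's indifference between Left and Right determines Alice's mixing probability p:
  Bob's expected payoff from Left: p·(-7) + (1−p)·1 = -8p + 1
  Bob's expected payoff from Right: p·0 + (1−p)·(-2) = 2p - 2
  -8p + 1 = 2p - 2  ⇒  -10p = -3  ⇒  p = 3/10.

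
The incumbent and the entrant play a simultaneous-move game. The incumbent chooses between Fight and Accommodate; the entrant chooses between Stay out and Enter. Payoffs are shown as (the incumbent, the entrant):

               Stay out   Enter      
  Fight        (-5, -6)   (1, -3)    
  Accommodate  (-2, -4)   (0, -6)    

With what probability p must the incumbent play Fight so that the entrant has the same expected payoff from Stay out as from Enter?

p = 2/5

The entrant's indifference between Stay out and Enter determines the incumbent's mixing probability p:
  the entrant's payoff to Stay out: p·(-6) + (1−p)·(-4) = -2p - 4
  the entrant's payoff to Enter: p·(-3) + (1−p)·(-6) = 3p - 6
  -2p - 4 = 3p - 6  ⇒  -5p = -2  ⇒  p = 2/5.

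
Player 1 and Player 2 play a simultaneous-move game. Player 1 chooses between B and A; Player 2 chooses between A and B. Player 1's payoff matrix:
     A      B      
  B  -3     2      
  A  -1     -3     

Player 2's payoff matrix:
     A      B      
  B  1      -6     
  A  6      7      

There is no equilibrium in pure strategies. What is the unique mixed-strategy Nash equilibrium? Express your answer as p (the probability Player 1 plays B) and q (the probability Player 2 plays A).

For Player 2 to be willing to mix, Player 2 must be indifferent between A and B, which pins down Player 1's mix.
  Player 2's expected payoff from A: p·1 + (1−p)·6 = -5p + 6
  Player 2's expected payoff from B: p·(-6) + (1−p)·7 = -13p + 7
  -5p + 6 = -13p + 7  ⇒  8p = 1  ⇒  p = 1/8.
For Player 1 to be willing to mix, Player 1 must be indifferent between B and A, which pins down Player 2's mix.
  Player 1's payoff from B: q·(-3) + (1−q)·2 = -5q + 2
  Player 1's payoff from A: q·(-1) + (1−q)·(-3) = 2q - 3
  -5q + 2 = 2q - 3  ⇒  -7q = -5  ⇒  q = 5/7.

p = 1/8, q = 5/7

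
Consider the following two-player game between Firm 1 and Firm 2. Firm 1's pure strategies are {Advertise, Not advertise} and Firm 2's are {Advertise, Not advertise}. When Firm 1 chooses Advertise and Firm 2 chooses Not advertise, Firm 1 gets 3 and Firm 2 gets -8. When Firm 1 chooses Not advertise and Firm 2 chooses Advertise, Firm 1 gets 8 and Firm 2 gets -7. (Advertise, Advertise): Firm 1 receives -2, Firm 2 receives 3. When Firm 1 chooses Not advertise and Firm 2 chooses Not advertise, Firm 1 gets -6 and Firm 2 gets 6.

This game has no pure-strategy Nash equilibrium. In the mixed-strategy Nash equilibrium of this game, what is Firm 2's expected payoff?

-19/12

Firm 2's indifference between Advertise and Not advertise determines Firm 1's mixing probability p:
  Firm 2's payoff to Advertise: p·3 + (1−p)·(-7) = 10p - 7
  Firm 2's payoff to Not advertise: p·(-8) + (1−p)·6 = -14p + 6
  10p - 7 = -14p + 6  ⇒  24p = 13  ⇒  p = 13/24.
At equilibrium Firm 2 is indifferent across columns, so Firm 2's payoff equals the payoff from Advertise: (13/24)·3 + (11/24)·(-7) = -19/12.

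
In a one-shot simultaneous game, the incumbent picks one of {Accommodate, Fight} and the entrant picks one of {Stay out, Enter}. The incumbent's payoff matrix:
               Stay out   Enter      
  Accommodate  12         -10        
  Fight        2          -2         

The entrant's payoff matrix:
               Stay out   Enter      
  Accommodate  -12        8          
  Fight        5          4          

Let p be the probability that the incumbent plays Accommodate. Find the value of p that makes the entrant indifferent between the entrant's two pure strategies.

p = 1/21

For the entrant to be willing to mix, the entrant must be indifferent between Stay out and Enter, which pins down the incumbent's mix.
  the entrant's expected payoff from Stay out: p·(-12) + (1−p)·5 = -17p + 5
  the entrant's expected payoff from Enter: p·8 + (1−p)·4 = 4p + 4
  -17p + 5 = 4p + 4  ⇒  -21p = -1  ⇒  p = 1/21.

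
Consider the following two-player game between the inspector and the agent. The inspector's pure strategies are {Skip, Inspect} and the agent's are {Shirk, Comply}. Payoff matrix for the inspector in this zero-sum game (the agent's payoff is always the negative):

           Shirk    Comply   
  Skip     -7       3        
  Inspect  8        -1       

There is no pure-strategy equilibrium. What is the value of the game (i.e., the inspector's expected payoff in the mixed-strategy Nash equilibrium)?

v = 17/19

For the inspector to be willing to mix, the inspector must be indifferent between Skip and Inspect, which pins down the agent's mix.
  the inspector's expected payoff from Skip: q·(-7) + (1−q)·3 = -10q + 3
  the inspector's expected payoff from Inspect: q·8 + (1−q)·(-1) = 9q - 1
  -10q + 3 = 9q - 1  ⇒  -19q = -4  ⇒  q = 4/19.
The value is the inspector's expected payoff against this mix (using Skip): (4/19)·(-7) + (15/19)·3 = 17/19.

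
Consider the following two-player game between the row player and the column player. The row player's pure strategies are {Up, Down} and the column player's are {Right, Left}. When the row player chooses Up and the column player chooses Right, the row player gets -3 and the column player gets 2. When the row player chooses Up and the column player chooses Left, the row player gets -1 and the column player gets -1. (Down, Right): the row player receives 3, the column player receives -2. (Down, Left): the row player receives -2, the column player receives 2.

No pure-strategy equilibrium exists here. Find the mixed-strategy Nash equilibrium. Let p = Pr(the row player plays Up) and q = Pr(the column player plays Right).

p = 4/7, q = 1/7

Set the column player's expected payoff from Right equal to that from Left:
  the column player's expected payoff from Right: p·2 + (1−p)·(-2) = 4p - 2
  the column player's expected payoff from Left: p·(-1) + (1−p)·2 = -3p + 2
  4p - 2 = -3p + 2  ⇒  7p = 4  ⇒  p = 4/7.
Set the row player's expected payoff from Up equal to that from Down:
  the row player's expected payoff from Up: q·(-3) + (1−q)·(-1) = -2q - 1
  the row player's expected payoff from Down: q·3 + (1−q)·(-2) = 5q - 2
  -2q - 1 = 5q - 2  ⇒  -7q = -1  ⇒  q = 1/7.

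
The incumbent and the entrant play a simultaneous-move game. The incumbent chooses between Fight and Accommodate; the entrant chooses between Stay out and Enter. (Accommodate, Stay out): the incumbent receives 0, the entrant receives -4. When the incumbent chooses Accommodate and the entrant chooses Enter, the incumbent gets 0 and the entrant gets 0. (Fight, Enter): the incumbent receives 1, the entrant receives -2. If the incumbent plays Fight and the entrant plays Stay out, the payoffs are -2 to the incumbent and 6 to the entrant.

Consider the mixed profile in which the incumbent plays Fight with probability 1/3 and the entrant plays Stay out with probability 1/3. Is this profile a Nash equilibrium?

Check the entrant's indifference given the incumbent's mix p = 1/3:
  payoff from Stay out = -2/3; payoff from Enter = -2/3 — equal.
Check the incumbent's indifference given the entrant's mix q = 1/3:
  payoff from Fight = 0; payoff from Accommodate = 0 — equal.
Both players are indifferent, so neither can profitably deviate.

Yes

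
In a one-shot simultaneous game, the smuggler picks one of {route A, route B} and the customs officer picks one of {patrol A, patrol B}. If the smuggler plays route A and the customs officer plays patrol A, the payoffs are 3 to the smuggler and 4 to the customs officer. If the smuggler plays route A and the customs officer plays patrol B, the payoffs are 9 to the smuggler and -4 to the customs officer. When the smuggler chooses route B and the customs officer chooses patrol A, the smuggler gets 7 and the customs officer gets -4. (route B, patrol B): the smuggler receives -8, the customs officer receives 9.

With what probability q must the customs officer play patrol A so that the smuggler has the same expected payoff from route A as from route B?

q = 17/21

The smuggler's indifference between route A and route B determines the customs officer's mixing probability q:
  the smuggler's payoff to route A: q·3 + (1−q)·9 = -6q + 9
  the smuggler's payoff to route B: q·7 + (1−q)·(-8) = 15q - 8
  -6q + 9 = 15q - 8  ⇒  -21q = -17  ⇒  q = 17/21.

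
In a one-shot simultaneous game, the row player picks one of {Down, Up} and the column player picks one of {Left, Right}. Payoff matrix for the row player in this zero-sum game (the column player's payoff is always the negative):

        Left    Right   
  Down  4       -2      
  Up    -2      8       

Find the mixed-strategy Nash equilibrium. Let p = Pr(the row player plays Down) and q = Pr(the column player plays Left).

Set the column player's expected payoff from Left equal to that from Right:
  the column player's payoff to Left: p·(-4) + (1−p)·2 = -6p + 2
  the column player's payoff to Right: p·2 + (1−p)·(-8) = 10p - 8
  -6p + 2 = 10p - 8  ⇒  -16p = -10  ⇒  p = 5/8.
For the row player to be willing to mix, the row player must be indifferent between Down and Up, which pins down the column player's mix.
  the row player's payoff to Down: q·4 + (1−q)·(-2) = 6q - 2
  the row player's payoff to Up: q·(-2) + (1−q)·8 = -10q + 8
  6q - 2 = -10q + 8  ⇒  16q = 10  ⇒  q = 5/8.

p = 5/8, q = 5/8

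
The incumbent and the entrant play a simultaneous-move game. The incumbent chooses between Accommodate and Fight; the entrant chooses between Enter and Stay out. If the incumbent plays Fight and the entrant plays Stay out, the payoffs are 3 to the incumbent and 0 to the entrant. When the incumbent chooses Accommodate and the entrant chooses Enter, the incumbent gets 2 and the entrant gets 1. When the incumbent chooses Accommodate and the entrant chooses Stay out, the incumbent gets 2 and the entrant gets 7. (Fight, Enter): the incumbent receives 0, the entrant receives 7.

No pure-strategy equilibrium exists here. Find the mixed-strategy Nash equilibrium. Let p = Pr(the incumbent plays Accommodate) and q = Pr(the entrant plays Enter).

p = 7/13, q = 1/3

The entrant's indifference between Enter and Stay out determines the incumbent's mixing probability p:
  the entrant's payoff from Enter: p·1 + (1−p)·7 = -6p + 7
  the entrant's payoff from Stay out: p·7 + (1−p)·0 = 7p
  -6p + 7 = 7p  ⇒  -13p = -7  ⇒  p = 7/13.
In a mixed equilibrium the incumbent is indifferent between Accommodate and Fight; this condition fixes q.
  the incumbent's payoff from Accommodate: q·2 + (1−q)·2 = 2
  the incumbent's payoff from Fight: q·0 + (1−q)·3 = -3q + 3
  2 = -3q + 3  ⇒  3q = 1  ⇒  q = 1/3.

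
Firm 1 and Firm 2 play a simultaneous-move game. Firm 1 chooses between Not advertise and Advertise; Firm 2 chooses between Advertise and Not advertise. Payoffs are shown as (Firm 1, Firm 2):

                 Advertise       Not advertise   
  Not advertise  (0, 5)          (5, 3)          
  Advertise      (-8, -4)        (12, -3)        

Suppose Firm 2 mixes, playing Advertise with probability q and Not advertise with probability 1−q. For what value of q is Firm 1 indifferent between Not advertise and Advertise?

Firm 1's indifference between Not advertise and Advertise determines Firm 2's mixing probability q:
  Firm 1's expected payoff from Not advertise: q·0 + (1−q)·5 = -5q + 5
  Firm 1's expected payoff from Advertise: q·(-8) + (1−q)·12 = -20q + 12
  -5q + 5 = -20q + 12  ⇒  15q = 7  ⇒  q = 7/15.

q = 7/15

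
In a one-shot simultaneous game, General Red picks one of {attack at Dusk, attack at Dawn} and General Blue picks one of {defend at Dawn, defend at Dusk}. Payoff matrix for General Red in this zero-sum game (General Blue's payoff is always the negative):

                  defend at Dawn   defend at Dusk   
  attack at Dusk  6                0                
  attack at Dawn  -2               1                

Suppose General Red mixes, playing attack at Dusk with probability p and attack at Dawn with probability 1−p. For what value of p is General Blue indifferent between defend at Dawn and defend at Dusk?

p = 1/3

General Blue's indifference between defend at Dawn and defend at Dusk determines General Red's mixing probability p:
  General Blue's payoff to defend at Dawn: p·(-6) + (1−p)·2 = -8p + 2
  General Blue's payoff to defend at Dusk: p·0 + (1−p)·(-1) = p - 1
  -8p + 2 = p - 1  ⇒  -9p = -3  ⇒  p = 1/3.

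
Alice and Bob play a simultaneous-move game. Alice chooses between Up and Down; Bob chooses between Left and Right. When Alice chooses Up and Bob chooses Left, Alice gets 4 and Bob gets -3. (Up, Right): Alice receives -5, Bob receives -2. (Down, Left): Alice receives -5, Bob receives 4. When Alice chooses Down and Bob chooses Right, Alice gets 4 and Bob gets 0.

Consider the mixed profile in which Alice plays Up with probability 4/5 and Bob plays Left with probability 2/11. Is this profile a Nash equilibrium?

No

Given Bob's mix q = 2/11, Alice's payoff from Up is -37/11 but from Down is 26/11. Alice strictly prefers Down, so Alice would not mix.
So the proposed profile is not a Nash equilibrium.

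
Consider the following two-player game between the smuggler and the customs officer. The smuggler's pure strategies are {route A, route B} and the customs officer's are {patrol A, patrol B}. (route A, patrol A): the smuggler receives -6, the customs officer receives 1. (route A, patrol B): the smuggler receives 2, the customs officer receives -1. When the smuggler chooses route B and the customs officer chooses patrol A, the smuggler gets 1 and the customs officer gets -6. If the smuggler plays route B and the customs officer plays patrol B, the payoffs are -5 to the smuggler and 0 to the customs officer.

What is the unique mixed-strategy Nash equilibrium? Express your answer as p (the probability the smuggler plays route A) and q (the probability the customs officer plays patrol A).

p = 3/4, q = 1/2

Set the customs officer's expected payoff from patrol A equal to that from patrol B:
  the customs officer's payoff from patrol A: p·1 + (1−p)·(-6) = 7p - 6
  the customs officer's payoff from patrol B: p·(-1) + (1−p)·0 = -p
  7p - 6 = -p  ⇒  8p = 6  ⇒  p = 3/4.
In a mixed equilibrium the smuggler is indifferent between route A and route B; this condition fixes q.
  the smuggler's expected payoff from route A: q·(-6) + (1−q)·2 = -8q + 2
  the smuggler's expected payoff from route B: q·1 + (1−q)·(-5) = 6q - 5
  -8q + 2 = 6q - 5  ⇒  -14q = -7  ⇒  q = 1/2.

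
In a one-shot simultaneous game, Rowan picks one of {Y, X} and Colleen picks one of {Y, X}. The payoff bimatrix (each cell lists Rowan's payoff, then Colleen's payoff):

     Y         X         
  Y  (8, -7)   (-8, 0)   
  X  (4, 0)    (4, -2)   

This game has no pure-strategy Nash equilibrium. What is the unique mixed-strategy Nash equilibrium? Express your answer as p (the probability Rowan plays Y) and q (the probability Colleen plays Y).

In a mixed equilibrium Colleen is indifferent between Y and X; this condition fixes p.
  Colleen's payoff from Y: p·(-7) + (1−p)·0 = -7p
  Colleen's payoff from X: p·0 + (1−p)·(-2) = 2p - 2
  -7p = 2p - 2  ⇒  -9p = -2  ⇒  p = 2/9.
Rowan's indifference between Y and X determines Colleen's mixing probability q:
  Rowan's payoff from Y: q·8 + (1−q)·(-8) = 16q - 8
  Rowan's payoff from X: q·4 + (1−q)·4 = 4
  16q - 8 = 4  ⇒  16q = 12  ⇒  q = 3/4.

p = 2/9, q = 3/4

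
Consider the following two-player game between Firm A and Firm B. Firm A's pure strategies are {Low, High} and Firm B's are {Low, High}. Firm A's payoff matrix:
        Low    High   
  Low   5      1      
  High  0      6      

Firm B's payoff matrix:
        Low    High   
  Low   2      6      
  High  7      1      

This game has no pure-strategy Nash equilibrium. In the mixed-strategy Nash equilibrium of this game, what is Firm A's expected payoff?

3

Firm B's mix must leave Firm A indifferent between Low and High.
  Firm A's expected payoff from Low: q·5 + (1−q)·1 = 4q + 1
  Firm A's expected payoff from High: q·0 + (1−q)·6 = -6q + 6
  4q + 1 = -6q + 6  ⇒  10q = 5  ⇒  q = 1/2.
At equilibrium Firm A is indifferent across rows, so Firm A's payoff equals the payoff from Low: (1/2)·5 + (1/2)·1 = 3.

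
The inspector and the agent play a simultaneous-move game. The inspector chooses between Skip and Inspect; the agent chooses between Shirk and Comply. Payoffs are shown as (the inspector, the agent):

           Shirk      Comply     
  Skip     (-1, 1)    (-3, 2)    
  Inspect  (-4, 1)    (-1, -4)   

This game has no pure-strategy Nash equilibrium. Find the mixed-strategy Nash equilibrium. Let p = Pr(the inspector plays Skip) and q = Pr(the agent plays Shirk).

The agent's indifference between Shirk and Comply determines the inspector's mixing probability p:
  the agent's expected payoff from Shirk: p·1 + (1−p)·1 = 1
  the agent's expected payoff from Comply: p·2 + (1−p)·(-4) = 6p - 4
  1 = 6p - 4  ⇒  -6p = -5  ⇒  p = 5/6.
Set the inspector's expected payoff from Skip equal to that from Inspect:
  the inspector's payoff to Skip: q·(-1) + (1−q)·(-3) = 2q - 3
  the inspector's payoff to Inspect: q·(-4) + (1−q)·(-1) = -3q - 1
  2q - 3 = -3q - 1  ⇒  5q = 2  ⇒  q = 2/5.

p = 5/6, q = 2/5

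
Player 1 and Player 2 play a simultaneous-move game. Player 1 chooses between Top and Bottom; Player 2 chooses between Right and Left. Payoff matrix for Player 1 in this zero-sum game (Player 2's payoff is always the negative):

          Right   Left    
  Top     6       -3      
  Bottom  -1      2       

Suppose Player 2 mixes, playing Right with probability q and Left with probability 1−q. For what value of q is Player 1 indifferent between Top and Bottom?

In a mixed equilibrium Player 1 is indifferent between Top and Bottom; this condition fixes q.
  Player 1's payoff from Top: q·6 + (1−q)·(-3) = 9q - 3
  Player 1's payoff from Bottom: q·(-1) + (1−q)·2 = -3q + 2
  9q - 3 = -3q + 2  ⇒  12q = 5  ⇒  q = 5/12.

q = 5/12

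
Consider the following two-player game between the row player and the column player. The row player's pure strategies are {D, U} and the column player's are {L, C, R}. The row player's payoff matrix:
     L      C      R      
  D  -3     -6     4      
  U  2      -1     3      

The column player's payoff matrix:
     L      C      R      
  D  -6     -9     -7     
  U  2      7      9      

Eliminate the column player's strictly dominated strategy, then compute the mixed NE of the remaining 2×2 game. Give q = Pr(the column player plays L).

The column player's strategy C is strictly dominated by R: -7 > -9 and 9 > 7. Eliminate C.
For the row player to be willing to mix, the row player must be indifferent between D and U, which pins down the column player's mix.
  the row player's payoff from D: q·(-3) + (1−q)·4 = -7q + 4
  the row player's payoff from U: q·2 + (1−q)·3 = -q + 3
  -7q + 4 = -q + 3  ⇒  -6q = -1  ⇒  q = 1/6.

q = 1/6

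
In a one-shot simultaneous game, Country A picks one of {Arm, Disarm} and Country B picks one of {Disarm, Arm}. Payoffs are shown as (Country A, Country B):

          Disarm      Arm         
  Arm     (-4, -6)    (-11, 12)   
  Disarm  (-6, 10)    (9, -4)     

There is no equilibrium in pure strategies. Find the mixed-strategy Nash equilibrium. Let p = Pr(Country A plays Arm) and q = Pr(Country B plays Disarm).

Country A's mix must leave Country B indifferent between Disarm and Arm.
  Country B's expected payoff from Disarm: p·(-6) + (1−p)·10 = -16p + 10
  Country B's expected payoff from Arm: p·12 + (1−p)·(-4) = 16p - 4
  -16p + 10 = 16p - 4  ⇒  -32p = -14  ⇒  p = 7/16.
In a mixed equilibrium Country A is indifferent between Arm and Disarm; this condition fixes q.
  Country A's payoff to Arm: q·(-4) + (1−q)·(-11) = 7q - 11
  Country A's payoff to Disarm: q·(-6) + (1−q)·9 = -15q + 9
  7q - 11 = -15q + 9  ⇒  22q = 20  ⇒  q = 10/11.

p = 7/16, q = 10/11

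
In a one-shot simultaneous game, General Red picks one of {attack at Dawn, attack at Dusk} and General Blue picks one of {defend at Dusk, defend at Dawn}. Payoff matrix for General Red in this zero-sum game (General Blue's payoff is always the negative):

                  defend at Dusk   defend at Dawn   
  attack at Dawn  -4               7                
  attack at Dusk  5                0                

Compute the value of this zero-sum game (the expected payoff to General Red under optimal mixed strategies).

v = 35/16

Set General Red's expected payoff from attack at Dawn equal to that from attack at Dusk:
  General Red's payoff to attack at Dawn: q·(-4) + (1−q)·7 = -11q + 7
  General Red's payoff to attack at Dusk: q·5 + (1−q)·0 = 5q
  -11q + 7 = 5q  ⇒  -16q = -7  ⇒  q = 7/16.
The value is General Red's expected payoff against this mix (using attack at Dawn): (7/16)·(-4) + (9/16)·7 = 35/16.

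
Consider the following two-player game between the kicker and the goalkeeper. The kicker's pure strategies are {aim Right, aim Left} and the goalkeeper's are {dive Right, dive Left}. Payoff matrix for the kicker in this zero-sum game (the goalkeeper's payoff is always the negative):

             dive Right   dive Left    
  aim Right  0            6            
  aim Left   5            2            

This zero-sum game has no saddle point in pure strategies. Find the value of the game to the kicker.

v = 10/3

For the kicker to be willing to mix, the kicker must be indifferent between aim Right and aim Left, which pins down the goalkeeper's mix.
  the kicker's expected payoff from aim Right: q·0 + (1−q)·6 = -6q + 6
  the kicker's expected payoff from aim Left: q·5 + (1−q)·2 = 3q + 2
  -6q + 6 = 3q + 2  ⇒  -9q = -4  ⇒  q = 4/9.
The value is the kicker's expected payoff against this mix (using aim Right): (4/9)·0 + (5/9)·6 = 10/3.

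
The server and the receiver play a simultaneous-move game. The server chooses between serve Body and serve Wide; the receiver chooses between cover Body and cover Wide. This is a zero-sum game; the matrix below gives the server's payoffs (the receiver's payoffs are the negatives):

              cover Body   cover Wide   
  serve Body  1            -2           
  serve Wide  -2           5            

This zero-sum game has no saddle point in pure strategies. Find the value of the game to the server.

v = 1/10

The server's indifference between serve Body and serve Wide determines the receiver's mixing probability q:
  the server's expected payoff from serve Body: q·1 + (1−q)·(-2) = 3q - 2
  the server's expected payoff from serve Wide: q·(-2) + (1−q)·5 = -7q + 5
  3q - 2 = -7q + 5  ⇒  10q = 7  ⇒  q = 7/10.
The value is the server's expected payoff against this mix (using serve Body): (7/10)·1 + (3/10)·(-2) = 1/10.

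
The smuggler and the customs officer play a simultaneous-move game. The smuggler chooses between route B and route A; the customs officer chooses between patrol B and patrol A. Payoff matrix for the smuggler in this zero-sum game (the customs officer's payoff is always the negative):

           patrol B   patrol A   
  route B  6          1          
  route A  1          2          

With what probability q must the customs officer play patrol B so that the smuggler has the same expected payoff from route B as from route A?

The customs officer's mix must leave the smuggler indifferent between route B and route A.
  the smuggler's payoff from route B: q·6 + (1−q)·1 = 5q + 1
  the smuggler's payoff from route A: q·1 + (1−q)·2 = -q + 2
  5q + 1 = -q + 2  ⇒  6q = 1  ⇒  q = 1/6.

q = 1/6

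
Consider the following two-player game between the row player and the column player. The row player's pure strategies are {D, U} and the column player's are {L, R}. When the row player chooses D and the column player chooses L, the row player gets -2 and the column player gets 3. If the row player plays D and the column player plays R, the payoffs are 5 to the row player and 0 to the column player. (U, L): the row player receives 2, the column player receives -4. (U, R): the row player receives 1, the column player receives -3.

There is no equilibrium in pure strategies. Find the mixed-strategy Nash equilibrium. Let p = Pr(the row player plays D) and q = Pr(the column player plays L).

For the column player to be willing to mix, the column player must be indifferent between L and R, which pins down the row player's mix.
  the column player's payoff to L: p·3 + (1−p)·(-4) = 7p - 4
  the column player's payoff to R: p·0 + (1−p)·(-3) = 3p - 3
  7p - 4 = 3p - 3  ⇒  4p = 1  ⇒  p = 1/4.
Set the row player's expected payoff from D equal to that from U:
  the row player's payoff from D: q·(-2) + (1−q)·5 = -7q + 5
  the row player's payoff from U: q·2 + (1−q)·1 = q + 1
  -7q + 5 = q + 1  ⇒  -8q = -4  ⇒  q = 1/2.

p = 1/4, q = 1/2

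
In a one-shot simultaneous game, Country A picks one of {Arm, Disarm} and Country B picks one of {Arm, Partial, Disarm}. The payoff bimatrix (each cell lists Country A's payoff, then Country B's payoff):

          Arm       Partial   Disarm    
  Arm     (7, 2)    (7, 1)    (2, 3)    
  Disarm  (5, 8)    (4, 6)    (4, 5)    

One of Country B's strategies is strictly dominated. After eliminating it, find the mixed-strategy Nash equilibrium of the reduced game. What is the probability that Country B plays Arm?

Country B's strategy Partial is strictly dominated by Arm: 2 > 1 and 8 > 6. Eliminate Partial.
Country A's indifference between Arm and Disarm determines Country B's mixing probability q:
  Country A's payoff to Arm: q·7 + (1−q)·2 = 5q + 2
  Country A's payoff to Disarm: q·5 + (1−q)·4 = q + 4
  5q + 2 = q + 4  ⇒  4q = 2  ⇒  q = 1/2.

q = 1/2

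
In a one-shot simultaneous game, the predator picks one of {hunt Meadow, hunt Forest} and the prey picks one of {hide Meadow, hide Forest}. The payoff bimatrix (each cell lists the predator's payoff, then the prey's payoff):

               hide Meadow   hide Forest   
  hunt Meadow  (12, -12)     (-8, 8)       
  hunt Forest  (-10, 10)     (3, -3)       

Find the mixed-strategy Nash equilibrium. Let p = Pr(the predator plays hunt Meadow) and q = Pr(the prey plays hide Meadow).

The predator's mix must leave the prey indifferent between hide Meadow and hide Forest.
  the prey's payoff from hide Meadow: p·(-12) + (1−p)·10 = -22p + 10
  the prey's payoff from hide Forest: p·8 + (1−p)·(-3) = 11p - 3
  -22p + 10 = 11p - 3  ⇒  -33p = -13  ⇒  p = 13/33.
For the predator to be willing to mix, the predator must be indifferent between hunt Meadow and hunt Forest, which pins down the prey's mix.
  the predator's payoff from hunt Meadow: q·12 + (1−q)·(-8) = 20q - 8
  the predator's payoff from hunt Forest: q·(-10) + (1−q)·3 = -13q + 3
  20q - 8 = -13q + 3  ⇒  33q = 11  ⇒  q = 1/3.

p = 13/33, q = 1/3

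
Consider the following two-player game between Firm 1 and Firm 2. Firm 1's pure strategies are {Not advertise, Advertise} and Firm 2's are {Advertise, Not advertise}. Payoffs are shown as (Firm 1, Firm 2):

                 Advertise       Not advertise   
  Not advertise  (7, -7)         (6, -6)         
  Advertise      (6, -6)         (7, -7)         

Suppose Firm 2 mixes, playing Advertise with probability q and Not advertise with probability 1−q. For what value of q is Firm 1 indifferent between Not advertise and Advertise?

For Firm 1 to be willing to mix, Firm 1 must be indifferent between Not advertise and Advertise, which pins down Firm 2's mix.
  Firm 1's payoff to Not advertise: q·7 + (1−q)·6 = q + 6
  Firm 1's payoff to Advertise: q·6 + (1−q)·7 = -q + 7
  q + 6 = -q + 7  ⇒  2q = 1  ⇒  q = 1/2.

q = 1/2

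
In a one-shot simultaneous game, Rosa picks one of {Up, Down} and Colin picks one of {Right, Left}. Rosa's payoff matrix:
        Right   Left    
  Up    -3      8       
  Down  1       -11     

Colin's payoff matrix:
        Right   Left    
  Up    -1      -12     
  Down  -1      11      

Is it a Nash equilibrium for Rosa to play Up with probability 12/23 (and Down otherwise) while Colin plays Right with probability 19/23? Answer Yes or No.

Check Colin's indifference given Rosa's mix p = 12/23:
  payoff from Right = -1; payoff from Left = -1 — equal.
Check Rosa's indifference given Colin's mix q = 19/23:
  payoff from Up = -25/23; payoff from Down = -25/23 — equal.
Both players are indifferent, so neither can profitably deviate.

Yes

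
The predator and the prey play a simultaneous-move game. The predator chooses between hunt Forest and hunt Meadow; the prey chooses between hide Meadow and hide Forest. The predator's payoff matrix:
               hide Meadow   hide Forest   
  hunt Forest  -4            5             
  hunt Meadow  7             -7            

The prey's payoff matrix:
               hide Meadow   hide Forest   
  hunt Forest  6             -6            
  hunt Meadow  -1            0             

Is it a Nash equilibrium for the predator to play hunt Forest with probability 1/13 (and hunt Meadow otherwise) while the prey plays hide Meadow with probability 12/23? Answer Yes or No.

Yes

Check the prey's indifference given the predator's mix p = 1/13:
  payoff from hide Meadow = -6/13; payoff from hide Forest = -6/13 — equal.
Check the predator's indifference given the prey's mix q = 12/23:
  payoff from hunt Forest = 7/23; payoff from hunt Meadow = 7/23 — equal.
Both players are indifferent, so neither can profitably deviate.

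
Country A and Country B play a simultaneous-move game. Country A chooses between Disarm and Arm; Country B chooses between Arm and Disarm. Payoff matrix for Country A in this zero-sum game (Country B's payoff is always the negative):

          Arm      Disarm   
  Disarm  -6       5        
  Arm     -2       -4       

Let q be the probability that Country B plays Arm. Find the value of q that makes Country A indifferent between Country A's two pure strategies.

In a mixed equilibrium Country A is indifferent between Disarm and Arm; this condition fixes q.
  Country A's payoff from Disarm: q·(-6) + (1−q)·5 = -11q + 5
  Country A's payoff from Arm: q·(-2) + (1−q)·(-4) = 2q - 4
  -11q + 5 = 2q - 4  ⇒  -13q = -9  ⇒  q = 9/13.

q = 9/13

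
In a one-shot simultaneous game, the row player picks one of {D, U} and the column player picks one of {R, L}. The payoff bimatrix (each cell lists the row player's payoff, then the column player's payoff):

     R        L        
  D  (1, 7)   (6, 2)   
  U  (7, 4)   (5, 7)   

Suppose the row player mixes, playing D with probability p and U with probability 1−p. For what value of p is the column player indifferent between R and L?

p = 3/8

The row player's mix must leave the column player indifferent between R and L.
  the column player's expected payoff from R: p·7 + (1−p)·4 = 3p + 4
  the column player's expected payoff from L: p·2 + (1−p)·7 = -5p + 7
  3p + 4 = -5p + 7  ⇒  8p = 3  ⇒  p = 3/8.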